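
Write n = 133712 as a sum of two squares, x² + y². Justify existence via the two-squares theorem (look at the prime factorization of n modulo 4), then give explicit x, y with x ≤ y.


Step 1: Factor n = 133712 = 2^4 · 61 · 137.
Step 2: Check the mod-4 condition on each prime factor: 2 = 2 (special); 61 ≡ 1 (mod 4), exponent 1; 137 ≡ 1 (mod 4), exponent 1.
All primes ≡ 3 (mod 4) appear to even exponent (or don't appear), so by the two-squares theorem n IS expressible as a sum of two squares.
Step 3: Build a representation. Group n = k² · m with k = 4 and m = 61 · 137 = 8357 (a product of primes ≡ 1 (mod 4)); a representation of m scales to one of n via (k·x)² + (k·y)² = k²(x² + y²). Each prime p ≡ 1 (mod 4) is itself a sum of two squares; find a² by testing p − a² for a perfect square:
  61: 61 − 1² = 60, 61 − 2² = 57, 61 − 3² = 52, 61 − 4² = 45, 61 − 5² = 36 = 6² ⇒ 61 = 5² + 6².
  137: 137 − 1² = 136, 137 − 2² = 133, 137 − 3² = 128, 137 − 4² = 121 = 11² ⇒ 137 = 4² + 11².
  Combine using the Brahmagupta–Fibonacci identity (a² + b²)(c² + d²) = (ac − bd)² + (ad + bc)² = (ac + bd)² + (ad − bc)²:
  61 · 137 = 8357: from (5² + 6²)(4² + 11²), take (5·4 − 6·11, 5·11 + 6·4) = (20 − 66, 55 + 24) = (-46, 79); dropping signs (only squares matter) gives (46, 79); check 46² + 79² = 2116 + 6241 = 8357 ✓.
  Scale by k = 4: (4·46, 4·79) = (184, 316).
Step 4: Order so x ≤ y and verify: 184² + 316² = 33856 + 99856 = 133712 = n. ✓

n = 133712 = 184² + 316² (one valid representation with x ≤ y).


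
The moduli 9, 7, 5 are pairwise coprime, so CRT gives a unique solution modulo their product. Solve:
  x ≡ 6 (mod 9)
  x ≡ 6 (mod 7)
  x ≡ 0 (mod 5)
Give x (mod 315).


Moduli 9, 7, 5 are pairwise coprime; by CRT there is a unique solution modulo M = 9 · 7 · 5 = 315.
Solve pairwise, accumulating the modulus:
  Start with x ≡ 6 (mod 9).
  Combine with x ≡ 6 (mod 7): since gcd(9, 7) = 1, we get a unique residue mod 63.
    Write x = 6 + 9·t and substitute into x ≡ 6 (mod 7): 9·t ≡ 6 − 6 = 0 (mod 7).
    Reduce coefficients mod 7: 2·t ≡ 0 (mod 7).
    The inverse of 2 mod 7 is 4 (since 2·4 = 8 = 1·7 + 1), so t ≡ 4·0 = 0 ≡ 0 (mod 7).
    Then x = 6 + 9·0 = 6, valid modulo lcm(9, 7) = 63: x ≡ 6 (mod 63).
  Combine with x ≡ 0 (mod 5): since gcd(63, 5) = 1, we get a unique residue mod 315.
    Write x = 6 + 63·t and substitute into x ≡ 0 (mod 5): 63·t ≡ 0 − 6 = -6 (mod 5).
    Reduce coefficients mod 5: 3·t ≡ 4 (mod 5).
    The inverse of 3 mod 5 is 2 (since 3·2 = 6 = 1·5 + 1), so t ≡ 2·4 = 8 ≡ 3 (mod 5).
    Then x = 6 + 63·3 = 195, valid modulo lcm(63, 5) = 315: x ≡ 195 (mod 315).
Verify: 195 mod 9 = 6 ✓, 195 mod 7 = 6 ✓, 195 mod 5 = 0 ✓.

x ≡ 195 (mod 315).


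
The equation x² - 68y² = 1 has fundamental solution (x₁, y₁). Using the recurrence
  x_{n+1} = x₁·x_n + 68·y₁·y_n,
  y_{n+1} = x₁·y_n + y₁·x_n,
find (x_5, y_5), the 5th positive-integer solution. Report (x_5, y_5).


Step 1: Find the fundamental solution (x₁, y₁) of x² - 68y² = 1.
  Expand √68 as a continued fraction. a₀ = ⌊√68⌋ = 8; iterate m_{k+1} = d_k·a_k − m_k, d_{k+1} = (68 − m_{k+1}²)/d_k, a_{k+1} = ⌊(a₀ + m_{k+1})/d_{k+1}⌋ (starting m₀ = 0, d₀ = 1), with convergents p_k = a_k·p_{k-1} + p_{k-2}, q_k = a_k·q_{k-1} + q_{k-2} (p₋₁ = 1, q₋₁ = 0):
  k = 0: a₀ = 8; p₀/q₀ = 8/1; p₀² − 68·q₀² = 64 − 68 = -4.
  k = 1: m = 8, d = 4, a = ⌊(8 + 8)/4⌋ = 4; p/q = (4·8 + 1)/(4·1 + 0) = 33/4; p² − 68·q² = 1089 − 1088 = 1.
  The first convergent with p² − 68·q² = 1 gives the fundamental solution (x₁, y₁) = (33, 4).
Step 2: Apply the recurrence (x_{n+1}, y_{n+1}) = (x₁x_n + 68y₁y_n, x₁y_n + y₁x_n) repeatedly.
  From (x_1, y_1) = (33, 4): x_2 = 33·33 + 68·4·4 = 2177; y_2 = 33·4 + 4·33 = 264.
  From (x_2, y_2) = (2177, 264): x_3 = 33·2177 + 68·4·264 = 143649; y_3 = 33·264 + 4·2177 = 17420.
  From (x_3, y_3) = (143649, 17420): x_4 = 33·143649 + 68·4·17420 = 9478657; y_4 = 33·17420 + 4·143649 = 1149456.
  From (x_4, y_4) = (9478657, 1149456): x_5 = 33·9478657 + 68·4·1149456 = 625447713; y_5 = 33·1149456 + 4·9478657 = 75846676.
Step 3: Verify x_5² - 68·y_5² = 391184841696930369 - 391184841696930368 = 1 (should be 1). ✓

(x_1, y_1) = (33, 4); (x_5, y_5) = (625447713, 75846676).


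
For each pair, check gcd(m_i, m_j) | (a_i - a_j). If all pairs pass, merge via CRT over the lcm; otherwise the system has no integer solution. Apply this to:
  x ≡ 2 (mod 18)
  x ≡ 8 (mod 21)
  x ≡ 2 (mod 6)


Moduli 18, 21, 6 are not pairwise coprime, so CRT works modulo lcm(m_i) when all pairwise compatibility conditions hold.
Pairwise compatibility: gcd(m_i, m_j) must divide a_i - a_j for every pair.
Merge one congruence at a time:
  Start: x ≡ 2 (mod 18).
  Combine with x ≡ 8 (mod 21): gcd(18, 21) = 3; 8 - 2 = 6, which IS divisible by 3, so compatible.
    Write x = 2 + 18·t and substitute into x ≡ 8 (mod 21): 18·t ≡ 8 − 2 = 6 (mod 21).
    Divide the congruence (and modulus) by g = 3: 6·t ≡ 2 (mod 7).
    The inverse of 6 mod 7 is 6 (since 6·6 = 36 = 5·7 + 1), so t ≡ 6·2 = 12 ≡ 5 (mod 7).
    Then x = 2 + 18·5 = 92, valid modulo lcm(18, 21) = 126: x ≡ 92 (mod 126).
  Combine with x ≡ 2 (mod 6): gcd(126, 6) = 6; 2 - 92 = -90, which IS divisible by 6, so compatible.
    Write x = 92 + 126·t and substitute into x ≡ 2 (mod 6): 126·t ≡ 2 − 92 = -90 (mod 6).
    Divide the congruence (and modulus) by g = 6: 21·t ≡ -15 (mod 1).
    Modulo 1 every t works; take t = 0.
    Then x = 92 + 126·0 = 92, valid modulo lcm(126, 6) = 126: x ≡ 92 (mod 126).
Verify: 92 mod 18 = 2, 92 mod 21 = 8, 92 mod 6 = 2.

x ≡ 92 (mod 126).


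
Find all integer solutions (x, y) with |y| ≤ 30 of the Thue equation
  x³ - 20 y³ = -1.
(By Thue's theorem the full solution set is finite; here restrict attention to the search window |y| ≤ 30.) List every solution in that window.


The equation is x³ - 20y³ = -1. For fixed y, x³ = 20·y³ − 1, so a solution requires the RHS to be a perfect cube.
Strategy: iterate y from -30 to 30, compute RHS = 20·y³ − 1, and check whether it is a (positive or negative) perfect cube.
Check small values of y:
  y = 0: RHS = -1 = (-1)³ ⇒ x = -1 works.
  y = 1: RHS = 19 is not a perfect cube.
  y = -1: RHS = -21 is not a perfect cube.
  y = 2: RHS = 159 is not a perfect cube.
  y = -2: RHS = -161 is not a perfect cube.
  y = 3: RHS = 539 is not a perfect cube.
  y = -3: RHS = -541 is not a perfect cube.
Continuing, at y = 7: RHS = 6859 = (19)³ ⇒ x = 19 works.
Searching the remaining y in |y| ≤ 30 finds no further solutions.
Collected solutions: (-1, 0), (19, 7).

Solutions (with |y| ≤ 30): (-1, 0), (19, 7).


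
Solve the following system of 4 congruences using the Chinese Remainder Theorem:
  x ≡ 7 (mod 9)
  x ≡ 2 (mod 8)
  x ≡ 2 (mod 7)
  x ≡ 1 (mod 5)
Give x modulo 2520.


Product of moduli M = 9 · 8 · 7 · 5 = 2520.
Merge one congruence at a time:
  Start: x ≡ 7 (mod 9).
  Combine with x ≡ 2 (mod 8); new modulus lcm = 72.
    Write x = 7 + 9·t and substitute into x ≡ 2 (mod 8): 9·t ≡ 2 − 7 = -5 (mod 8).
    Reduce coefficients mod 8: 1·t ≡ 3 (mod 8).
    So t ≡ 3 (mod 8).
    Then x = 7 + 9·3 = 34, valid modulo lcm(9, 8) = 72: x ≡ 34 (mod 72).
  Combine with x ≡ 2 (mod 7); new modulus lcm = 504.
    Write x = 34 + 72·t and substitute into x ≡ 2 (mod 7): 72·t ≡ 2 − 34 = -32 (mod 7).
    Reduce coefficients mod 7: 2·t ≡ 3 (mod 7).
    The inverse of 2 mod 7 is 4 (since 2·4 = 8 = 1·7 + 1), so t ≡ 4·3 = 12 ≡ 5 (mod 7).
    Then x = 34 + 72·5 = 394, valid modulo lcm(72, 7) = 504: x ≡ 394 (mod 504).
  Combine with x ≡ 1 (mod 5); new modulus lcm = 2520.
    Write x = 394 + 504·t and substitute into x ≡ 1 (mod 5): 504·t ≡ 1 − 394 = -393 (mod 5).
    Reduce coefficients mod 5: 4·t ≡ 2 (mod 5).
    The inverse of 4 mod 5 is 4 (since 4·4 = 16 = 3·5 + 1), so t ≡ 4·2 = 8 ≡ 3 (mod 5).
    Then x = 394 + 504·3 = 1906, valid modulo lcm(504, 5) = 2520: x ≡ 1906 (mod 2520).
Verify against each original: 1906 mod 9 = 7, 1906 mod 8 = 2, 1906 mod 7 = 2, 1906 mod 5 = 1.

x ≡ 1906 (mod 2520).


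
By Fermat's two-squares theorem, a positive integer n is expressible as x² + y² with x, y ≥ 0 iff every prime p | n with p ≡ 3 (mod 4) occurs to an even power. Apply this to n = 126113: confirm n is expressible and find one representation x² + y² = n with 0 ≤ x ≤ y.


Step 1: Factor n = 126113 = 13 · 89 · 109.
Step 2: Check the mod-4 condition on each prime factor: 13 ≡ 1 (mod 4), exponent 1; 89 ≡ 1 (mod 4), exponent 1; 109 ≡ 1 (mod 4), exponent 1.
All primes ≡ 3 (mod 4) appear to even exponent (or don't appear), so by the two-squares theorem n IS expressible as a sum of two squares.
Step 3: Build a representation. Here n = 13 · 89 · 109 is a product of primes ≡ 1 (mod 4). Each prime p ≡ 1 (mod 4) is itself a sum of two squares; find a² by testing p − a² for a perfect square:
  13: 13 − 1² = 12, 13 − 2² = 9 = 3² ⇒ 13 = 2² + 3².
  89: 89 − 1² = 88, 89 − 2² = 85, 89 − 3² = 80, 89 − 4² = 73, 89 − 5² = 64 = 8² ⇒ 89 = 5² + 8².
  109: 109 − 1² = 108, 109 − 2² = 105, 109 − 3² = 100 = 10² ⇒ 109 = 3² + 10².
  Combine using the Brahmagupta–Fibonacci identity (a² + b²)(c² + d²) = (ac − bd)² + (ad + bc)² = (ac + bd)² + (ad − bc)²:
  13 · 89 = 1157: from (2² + 3²)(5² + 8²), take (2·5 − 3·8, 2·8 + 3·5) = (10 − 24, 16 + 15) = (-14, 31); dropping signs (only squares matter) gives (14, 31); check 14² + 31² = 196 + 961 = 1157 ✓.
  1157 · 109 = 126113: from (14² + 31²)(3² + 10²), take (14·3 − 31·10, 14·10 + 31·3) = (42 − 310, 140 + 93) = (-268, 233); dropping signs (only squares matter) gives (268, 233); check 268² + 233² = 71824 + 54289 = 126113 ✓.
Step 4: Order so x ≤ y and verify: 233² + 268² = 54289 + 71824 = 126113 = n. ✓

n = 126113 = 233² + 268² (one valid representation with x ≤ y).


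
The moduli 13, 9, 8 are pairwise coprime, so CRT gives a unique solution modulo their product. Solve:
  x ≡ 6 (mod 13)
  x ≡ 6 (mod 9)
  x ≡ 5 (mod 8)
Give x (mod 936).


Moduli 13, 9, 8 are pairwise coprime; by CRT there is a unique solution modulo M = 13 · 9 · 8 = 936.
Solve pairwise, accumulating the modulus:
  Start with x ≡ 6 (mod 13).
  Combine with x ≡ 6 (mod 9): since gcd(13, 9) = 1, we get a unique residue mod 117.
    Write x = 6 + 13·t and substitute into x ≡ 6 (mod 9): 13·t ≡ 6 − 6 = 0 (mod 9).
    Reduce coefficients mod 9: 4·t ≡ 0 (mod 9).
    The inverse of 4 mod 9 is 7 (since 4·7 = 28 = 3·9 + 1), so t ≡ 7·0 = 0 ≡ 0 (mod 9).
    Then x = 6 + 13·0 = 6, valid modulo lcm(13, 9) = 117: x ≡ 6 (mod 117).
  Combine with x ≡ 5 (mod 8): since gcd(117, 8) = 1, we get a unique residue mod 936.
    Write x = 6 + 117·t and substitute into x ≡ 5 (mod 8): 117·t ≡ 5 − 6 = -1 (mod 8).
    Reduce coefficients mod 8: 5·t ≡ 7 (mod 8).
    The inverse of 5 mod 8 is 5 (since 5·5 = 25 = 3·8 + 1), so t ≡ 5·7 = 35 ≡ 3 (mod 8).
    Then x = 6 + 117·3 = 357, valid modulo lcm(117, 8) = 936: x ≡ 357 (mod 936).
Verify: 357 mod 13 = 6 ✓, 357 mod 9 = 6 ✓, 357 mod 8 = 5 ✓.

x ≡ 357 (mod 936).


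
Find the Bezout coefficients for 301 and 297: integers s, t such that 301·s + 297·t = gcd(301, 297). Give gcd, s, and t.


Euclidean algorithm on (301, 297) — divide until remainder is 0:
  301 = 1 · 297 + 4
  297 = 74 · 4 + 1
  4 = 4 · 1 + 0
gcd(301, 297) = 1.
Track Bezout coefficients alongside the remainders: start with r₀ = 301 = a·1 + b·0 (s = 1, t = 0) and r₁ = 297 = a·0 + b·1 (s = 0, t = 1); each new remainder r_{k+1} = r_{k-1} − q_k·r_k inherits s_{k+1} = s_{k-1} − q_k·s_k, t_{k+1} = t_{k-1} − q_k·t_k, so r_k = a·s_k + b·t_k at every step:
  q = 1: r = 4, s = 1 − 1·0 = 1, t = 0 − 1·1 = -1  (check: 301·1 + 297·(-1) = 4)
  q = 74: r = 1, s = 0 − 74·1 = -74, t = 1 − 74·(-1) = 75  (check: 301·(-74) + 297·75 = 1)
The row with r = 1 (the gcd) gives the Bezout coefficients s = -74, t = 75.
Result: 301 · (-74) + 297 · (75) = 1.

gcd(301, 297) = 1; s = -74, t = 75 (check: 301·(-74) + 297·75 = 1).


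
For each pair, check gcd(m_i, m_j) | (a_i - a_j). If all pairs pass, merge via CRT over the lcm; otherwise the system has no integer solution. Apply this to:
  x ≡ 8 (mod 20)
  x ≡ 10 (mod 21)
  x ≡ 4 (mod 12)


Moduli 20, 21, 12 are not pairwise coprime, so CRT works modulo lcm(m_i) when all pairwise compatibility conditions hold.
Pairwise compatibility: gcd(m_i, m_j) must divide a_i - a_j for every pair.
Merge one congruence at a time:
  Start: x ≡ 8 (mod 20).
  Combine with x ≡ 10 (mod 21): gcd(20, 21) = 1; 10 - 8 = 2, which IS divisible by 1, so compatible.
    Write x = 8 + 20·t and substitute into x ≡ 10 (mod 21): 20·t ≡ 10 − 8 = 2 (mod 21).
    The inverse of 20 mod 21 is 20 (since 20·20 = 400 = 19·21 + 1), so t ≡ 20·2 = 40 ≡ 19 (mod 21).
    Then x = 8 + 20·19 = 388, valid modulo lcm(20, 21) = 420: x ≡ 388 (mod 420).
  Combine with x ≡ 4 (mod 12): gcd(420, 12) = 12; 4 - 388 = -384, which IS divisible by 12, so compatible.
    Write x = 388 + 420·t and substitute into x ≡ 4 (mod 12): 420·t ≡ 4 − 388 = -384 (mod 12).
    Divide the congruence (and modulus) by g = 12: 35·t ≡ -32 (mod 1).
    Modulo 1 every t works; take t = 0.
    Then x = 388 + 420·0 = 388, valid modulo lcm(420, 12) = 420: x ≡ 388 (mod 420).
Verify: 388 mod 20 = 8, 388 mod 21 = 10, 388 mod 12 = 4.

x ≡ 388 (mod 420).


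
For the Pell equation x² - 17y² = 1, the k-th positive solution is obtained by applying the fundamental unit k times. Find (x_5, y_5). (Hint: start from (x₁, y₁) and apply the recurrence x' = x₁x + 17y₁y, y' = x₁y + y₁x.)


Step 1: Find the fundamental solution (x₁, y₁) of x² - 17y² = 1.
  Expand √17 as a continued fraction. a₀ = ⌊√17⌋ = 4; iterate m_{k+1} = d_k·a_k − m_k, d_{k+1} = (17 − m_{k+1}²)/d_k, a_{k+1} = ⌊(a₀ + m_{k+1})/d_{k+1}⌋ (starting m₀ = 0, d₀ = 1), with convergents p_k = a_k·p_{k-1} + p_{k-2}, q_k = a_k·q_{k-1} + q_{k-2} (p₋₁ = 1, q₋₁ = 0):
  k = 0: a₀ = 4; p₀/q₀ = 4/1; p₀² − 17·q₀² = 16 − 17 = -1.
  k = 1: m = 4, d = 1, a = ⌊(4 + 4)/1⌋ = 8; p/q = (8·4 + 1)/(8·1 + 0) = 33/8; p² − 17·q² = 1089 − 1088 = 1.
  The first convergent with p² − 17·q² = 1 gives the fundamental solution (x₁, y₁) = (33, 8).
Step 2: Apply the recurrence (x_{n+1}, y_{n+1}) = (x₁x_n + 17y₁y_n, x₁y_n + y₁x_n) repeatedly.
  From (x_1, y_1) = (33, 8): x_2 = 33·33 + 17·8·8 = 2177; y_2 = 33·8 + 8·33 = 528.
  From (x_2, y_2) = (2177, 528): x_3 = 33·2177 + 17·8·528 = 143649; y_3 = 33·528 + 8·2177 = 34840.
  From (x_3, y_3) = (143649, 34840): x_4 = 33·143649 + 17·8·34840 = 9478657; y_4 = 33·34840 + 8·143649 = 2298912.
  From (x_4, y_4) = (9478657, 2298912): x_5 = 33·9478657 + 17·8·2298912 = 625447713; y_5 = 33·2298912 + 8·9478657 = 151693352.
Step 3: Verify x_5² - 17·y_5² = 391184841696930369 - 391184841696930368 = 1 (should be 1). ✓

(x_1, y_1) = (33, 8); (x_5, y_5) = (625447713, 151693352).


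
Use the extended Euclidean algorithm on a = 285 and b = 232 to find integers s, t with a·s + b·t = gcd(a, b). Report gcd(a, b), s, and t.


Euclidean algorithm on (285, 232) — divide until remainder is 0:
  285 = 1 · 232 + 53
  232 = 4 · 53 + 20
  53 = 2 · 20 + 13
  20 = 1 · 13 + 7
  13 = 1 · 7 + 6
  7 = 1 · 6 + 1
  6 = 6 · 1 + 0
gcd(285, 232) = 1.
Track Bezout coefficients alongside the remainders: start with r₀ = 285 = a·1 + b·0 (s = 1, t = 0) and r₁ = 232 = a·0 + b·1 (s = 0, t = 1); each new remainder r_{k+1} = r_{k-1} − q_k·r_k inherits s_{k+1} = s_{k-1} − q_k·s_k, t_{k+1} = t_{k-1} − q_k·t_k, so r_k = a·s_k + b·t_k at every step:
  q = 1: r = 53, s = 1 − 1·0 = 1, t = 0 − 1·1 = -1  (check: 285·1 + 232·(-1) = 53)
  q = 4: r = 20, s = 0 − 4·1 = -4, t = 1 − 4·(-1) = 5  (check: 285·(-4) + 232·5 = 20)
  q = 2: r = 13, s = 1 − 2·(-4) = 9, t = -1 − 2·5 = -11  (check: 285·9 + 232·(-11) = 13)
  q = 1: r = 7, s = -4 − 1·9 = -13, t = 5 − 1·(-11) = 16  (check: 285·(-13) + 232·16 = 7)
  q = 1: r = 6, s = 9 − 1·(-13) = 22, t = -11 − 1·16 = -27  (check: 285·22 + 232·(-27) = 6)
  q = 1: r = 1, s = -13 − 1·22 = -35, t = 16 − 1·(-27) = 43  (check: 285·(-35) + 232·43 = 1)
The row with r = 1 (the gcd) gives the Bezout coefficients s = -35, t = 43.
Result: 285 · (-35) + 232 · (43) = 1.

gcd(285, 232) = 1; s = -35, t = 43 (check: 285·(-35) + 232·43 = 1).


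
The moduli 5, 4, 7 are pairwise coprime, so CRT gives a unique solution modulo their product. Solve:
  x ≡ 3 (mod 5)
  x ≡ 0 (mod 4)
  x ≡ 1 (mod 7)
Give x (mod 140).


Moduli 5, 4, 7 are pairwise coprime; by CRT there is a unique solution modulo M = 5 · 4 · 7 = 140.
Solve pairwise, accumulating the modulus:
  Start with x ≡ 3 (mod 5).
  Combine with x ≡ 0 (mod 4): since gcd(5, 4) = 1, we get a unique residue mod 20.
    Write x = 3 + 5·t and substitute into x ≡ 0 (mod 4): 5·t ≡ 0 − 3 = -3 (mod 4).
    Reduce coefficients mod 4: 1·t ≡ 1 (mod 4).
    So t ≡ 1 (mod 4).
    Then x = 3 + 5·1 = 8, valid modulo lcm(5, 4) = 20: x ≡ 8 (mod 20).
  Combine with x ≡ 1 (mod 7): since gcd(20, 7) = 1, we get a unique residue mod 140.
    Write x = 8 + 20·t and substitute into x ≡ 1 (mod 7): 20·t ≡ 1 − 8 = -7 (mod 7).
    Reduce coefficients mod 7: 6·t ≡ 0 (mod 7).
    The inverse of 6 mod 7 is 6 (since 6·6 = 36 = 5·7 + 1), so t ≡ 6·0 = 0 ≡ 0 (mod 7).
    Then x = 8 + 20·0 = 8, valid modulo lcm(20, 7) = 140: x ≡ 8 (mod 140).
Verify: 8 mod 5 = 3 ✓, 8 mod 4 = 0 ✓, 8 mod 7 = 1 ✓.

x ≡ 8 (mod 140).


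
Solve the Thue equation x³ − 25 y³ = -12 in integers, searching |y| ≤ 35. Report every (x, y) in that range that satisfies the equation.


The equation is x³ - 25y³ = -12. For fixed y, x³ = 25·y³ − 12, so a solution requires the RHS to be a perfect cube.
Strategy: iterate y from -35 to 35, compute RHS = 25·y³ − 12, and check whether it is a (positive or negative) perfect cube.
Check small values of y:
  y = 0: RHS = -12 is not a perfect cube.
  y = 1: RHS = 13 is not a perfect cube.
  y = -1: RHS = -37 is not a perfect cube.
  y = 2: RHS = 188 is not a perfect cube.
  y = -2: RHS = -212 is not a perfect cube.
  y = 3: RHS = 663 is not a perfect cube.
  y = -3: RHS = -687 is not a perfect cube.
Continuing the search up to |y| = 35 finds no solutions either.
No (x, y) in the scanned range satisfies the equation.

No integer solutions with |y| ≤ 35.


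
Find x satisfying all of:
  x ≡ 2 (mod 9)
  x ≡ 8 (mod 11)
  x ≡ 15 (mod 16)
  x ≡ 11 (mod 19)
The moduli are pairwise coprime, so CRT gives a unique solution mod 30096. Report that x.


Product of moduli M = 9 · 11 · 16 · 19 = 30096.
Merge one congruence at a time:
  Start: x ≡ 2 (mod 9).
  Combine with x ≡ 8 (mod 11); new modulus lcm = 99.
    Write x = 2 + 9·t and substitute into x ≡ 8 (mod 11): 9·t ≡ 8 − 2 = 6 (mod 11).
    The inverse of 9 mod 11 is 5 (since 9·5 = 45 = 4·11 + 1), so t ≡ 5·6 = 30 ≡ 8 (mod 11).
    Then x = 2 + 9·8 = 74, valid modulo lcm(9, 11) = 99: x ≡ 74 (mod 99).
  Combine with x ≡ 15 (mod 16); new modulus lcm = 1584.
    Write x = 74 + 99·t and substitute into x ≡ 15 (mod 16): 99·t ≡ 15 − 74 = -59 (mod 16).
    Reduce coefficients mod 16: 3·t ≡ 5 (mod 16).
    The inverse of 3 mod 16 is 11 (since 3·11 = 33 = 2·16 + 1), so t ≡ 11·5 = 55 ≡ 7 (mod 16).
    Then x = 74 + 99·7 = 767, valid modulo lcm(99, 16) = 1584: x ≡ 767 (mod 1584).
  Combine with x ≡ 11 (mod 19); new modulus lcm = 30096.
    Write x = 767 + 1584·t and substitute into x ≡ 11 (mod 19): 1584·t ≡ 11 − 767 = -756 (mod 19).
    Reduce coefficients mod 19: 7·t ≡ 4 (mod 19).
    The inverse of 7 mod 19 is 11 (since 7·11 = 77 = 4·19 + 1), so t ≡ 11·4 = 44 ≡ 6 (mod 19).
    Then x = 767 + 1584·6 = 10271, valid modulo lcm(1584, 19) = 30096: x ≡ 10271 (mod 30096).
Verify against each original: 10271 mod 9 = 2, 10271 mod 11 = 8, 10271 mod 16 = 15, 10271 mod 19 = 11.

x ≡ 10271 (mod 30096).


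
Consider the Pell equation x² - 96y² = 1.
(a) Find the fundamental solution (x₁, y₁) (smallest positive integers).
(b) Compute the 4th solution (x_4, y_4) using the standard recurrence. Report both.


Step 1: Find the fundamental solution (x₁, y₁) of x² - 96y² = 1.
  Expand √96 as a continued fraction. a₀ = ⌊√96⌋ = 9; iterate m_{k+1} = d_k·a_k − m_k, d_{k+1} = (96 − m_{k+1}²)/d_k, a_{k+1} = ⌊(a₀ + m_{k+1})/d_{k+1}⌋ (starting m₀ = 0, d₀ = 1), with convergents p_k = a_k·p_{k-1} + p_{k-2}, q_k = a_k·q_{k-1} + q_{k-2} (p₋₁ = 1, q₋₁ = 0):
  k = 0: a₀ = 9; p₀/q₀ = 9/1; p₀² − 96·q₀² = 81 − 96 = -15.
  k = 1: m = 9, d = 15, a = ⌊(9 + 9)/15⌋ = 1; p/q = (1·9 + 1)/(1·1 + 0) = 10/1; p² − 96·q² = 100 − 96 = 4.
  k = 2: m = 6, d = 4, a = ⌊(9 + 6)/4⌋ = 3; p/q = (3·10 + 9)/(3·1 + 1) = 39/4; p² − 96·q² = 1521 − 1536 = -15.
  k = 3: m = 6, d = 15, a = ⌊(9 + 6)/15⌋ = 1; p/q = (1·39 + 10)/(1·4 + 1) = 49/5; p² − 96·q² = 2401 − 2400 = 1.
  The first convergent with p² − 96·q² = 1 gives the fundamental solution (x₁, y₁) = (49, 5).
Step 2: Apply the recurrence (x_{n+1}, y_{n+1}) = (x₁x_n + 96y₁y_n, x₁y_n + y₁x_n) repeatedly.
  From (x_1, y_1) = (49, 5): x_2 = 49·49 + 96·5·5 = 4801; y_2 = 49·5 + 5·49 = 490.
  From (x_2, y_2) = (4801, 490): x_3 = 49·4801 + 96·5·490 = 470449; y_3 = 49·490 + 5·4801 = 48015.
  From (x_3, y_3) = (470449, 48015): x_4 = 49·470449 + 96·5·48015 = 46099201; y_4 = 49·48015 + 5·470449 = 4704980.
Step 3: Verify x_4² - 96·y_4² = 2125136332838401 - 2125136332838400 = 1 (should be 1). ✓

(x_1, y_1) = (49, 5); (x_4, y_4) = (46099201, 4704980).


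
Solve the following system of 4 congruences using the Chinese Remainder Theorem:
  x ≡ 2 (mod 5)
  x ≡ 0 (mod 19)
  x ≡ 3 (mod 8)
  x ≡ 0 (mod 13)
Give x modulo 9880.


Product of moduli M = 5 · 19 · 8 · 13 = 9880.
Merge one congruence at a time:
  Start: x ≡ 2 (mod 5).
  Combine with x ≡ 0 (mod 19); new modulus lcm = 95.
    Write x = 2 + 5·t and substitute into x ≡ 0 (mod 19): 5·t ≡ 0 − 2 = -2 (mod 19).
    Reduce coefficients mod 19: 5·t ≡ 17 (mod 19).
    The inverse of 5 mod 19 is 4 (since 5·4 = 20 = 1·19 + 1), so t ≡ 4·17 = 68 ≡ 11 (mod 19).
    Then x = 2 + 5·11 = 57, valid modulo lcm(5, 19) = 95: x ≡ 57 (mod 95).
  Combine with x ≡ 3 (mod 8); new modulus lcm = 760.
    Write x = 57 + 95·t and substitute into x ≡ 3 (mod 8): 95·t ≡ 3 − 57 = -54 (mod 8).
    Reduce coefficients mod 8: 7·t ≡ 2 (mod 8).
    The inverse of 7 mod 8 is 7 (since 7·7 = 49 = 6·8 + 1), so t ≡ 7·2 = 14 ≡ 6 (mod 8).
    Then x = 57 + 95·6 = 627, valid modulo lcm(95, 8) = 760: x ≡ 627 (mod 760).
  Combine with x ≡ 0 (mod 13); new modulus lcm = 9880.
    Write x = 627 + 760·t and substitute into x ≡ 0 (mod 13): 760·t ≡ 0 − 627 = -627 (mod 13).
    Reduce coefficients mod 13: 6·t ≡ 10 (mod 13).
    The inverse of 6 mod 13 is 11 (since 6·11 = 66 = 5·13 + 1), so t ≡ 11·10 = 110 ≡ 6 (mod 13).
    Then x = 627 + 760·6 = 5187, valid modulo lcm(760, 13) = 9880: x ≡ 5187 (mod 9880).
Verify against each original: 5187 mod 5 = 2, 5187 mod 19 = 0, 5187 mod 8 = 3, 5187 mod 13 = 0.

x ≡ 5187 (mod 9880).


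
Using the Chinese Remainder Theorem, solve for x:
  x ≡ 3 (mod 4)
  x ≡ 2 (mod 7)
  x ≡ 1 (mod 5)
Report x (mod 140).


Moduli 4, 7, 5 are pairwise coprime; by CRT there is a unique solution modulo M = 4 · 7 · 5 = 140.
Solve pairwise, accumulating the modulus:
  Start with x ≡ 3 (mod 4).
  Combine with x ≡ 2 (mod 7): since gcd(4, 7) = 1, we get a unique residue mod 28.
    Write x = 3 + 4·t and substitute into x ≡ 2 (mod 7): 4·t ≡ 2 − 3 = -1 (mod 7).
    Reduce coefficients mod 7: 4·t ≡ 6 (mod 7).
    The inverse of 4 mod 7 is 2 (since 4·2 = 8 = 1·7 + 1), so t ≡ 2·6 = 12 ≡ 5 (mod 7).
    Then x = 3 + 4·5 = 23, valid modulo lcm(4, 7) = 28: x ≡ 23 (mod 28).
  Combine with x ≡ 1 (mod 5): since gcd(28, 5) = 1, we get a unique residue mod 140.
    Write x = 23 + 28·t and substitute into x ≡ 1 (mod 5): 28·t ≡ 1 − 23 = -22 (mod 5).
    Reduce coefficients mod 5: 3·t ≡ 3 (mod 5).
    The inverse of 3 mod 5 is 2 (since 3·2 = 6 = 1·5 + 1), so t ≡ 2·3 = 6 ≡ 1 (mod 5).
    Then x = 23 + 28·1 = 51, valid modulo lcm(28, 5) = 140: x ≡ 51 (mod 140).
Verify: 51 mod 4 = 3 ✓, 51 mod 7 = 2 ✓, 51 mod 5 = 1 ✓.

x ≡ 51 (mod 140).


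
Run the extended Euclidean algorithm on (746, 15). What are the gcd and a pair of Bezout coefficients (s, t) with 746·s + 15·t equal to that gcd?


Euclidean algorithm on (746, 15) — divide until remainder is 0:
  746 = 49 · 15 + 11
  15 = 1 · 11 + 4
  11 = 2 · 4 + 3
  4 = 1 · 3 + 1
  3 = 3 · 1 + 0
gcd(746, 15) = 1.
Track Bezout coefficients alongside the remainders: start with r₀ = 746 = a·1 + b·0 (s = 1, t = 0) and r₁ = 15 = a·0 + b·1 (s = 0, t = 1); each new remainder r_{k+1} = r_{k-1} − q_k·r_k inherits s_{k+1} = s_{k-1} − q_k·s_k, t_{k+1} = t_{k-1} − q_k·t_k, so r_k = a·s_k + b·t_k at every step:
  q = 49: r = 11, s = 1 − 49·0 = 1, t = 0 − 49·1 = -49  (check: 746·1 + 15·(-49) = 11)
  q = 1: r = 4, s = 0 − 1·1 = -1, t = 1 − 1·(-49) = 50  (check: 746·(-1) + 15·50 = 4)
  q = 2: r = 3, s = 1 − 2·(-1) = 3, t = -49 − 2·50 = -149  (check: 746·3 + 15·(-149) = 3)
  q = 1: r = 1, s = -1 − 1·3 = -4, t = 50 − 1·(-149) = 199  (check: 746·(-4) + 15·199 = 1)
The row with r = 1 (the gcd) gives the Bezout coefficients s = -4, t = 199.
Result: 746 · (-4) + 15 · (199) = 1.

gcd(746, 15) = 1; s = -4, t = 199 (check: 746·(-4) + 15·199 = 1).


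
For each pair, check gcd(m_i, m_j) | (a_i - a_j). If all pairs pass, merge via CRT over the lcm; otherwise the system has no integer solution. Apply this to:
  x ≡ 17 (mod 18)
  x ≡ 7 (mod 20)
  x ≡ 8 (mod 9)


Moduli 18, 20, 9 are not pairwise coprime, so CRT works modulo lcm(m_i) when all pairwise compatibility conditions hold.
Pairwise compatibility: gcd(m_i, m_j) must divide a_i - a_j for every pair.
Merge one congruence at a time:
  Start: x ≡ 17 (mod 18).
  Combine with x ≡ 7 (mod 20): gcd(18, 20) = 2; 7 - 17 = -10, which IS divisible by 2, so compatible.
    Write x = 17 + 18·t and substitute into x ≡ 7 (mod 20): 18·t ≡ 7 − 17 = -10 (mod 20).
    Divide the congruence (and modulus) by g = 2: 9·t ≡ -5 (mod 10).
    Reduce coefficients mod 10: 9·t ≡ 5 (mod 10).
    The inverse of 9 mod 10 is 9 (since 9·9 = 81 = 8·10 + 1), so t ≡ 9·5 = 45 ≡ 5 (mod 10).
    Then x = 17 + 18·5 = 107, valid modulo lcm(18, 20) = 180: x ≡ 107 (mod 180).
  Combine with x ≡ 8 (mod 9): gcd(180, 9) = 9; 8 - 107 = -99, which IS divisible by 9, so compatible.
    Write x = 107 + 180·t and substitute into x ≡ 8 (mod 9): 180·t ≡ 8 − 107 = -99 (mod 9).
    Divide the congruence (and modulus) by g = 9: 20·t ≡ -11 (mod 1).
    Modulo 1 every t works; take t = 0.
    Then x = 107 + 180·0 = 107, valid modulo lcm(180, 9) = 180: x ≡ 107 (mod 180).
Verify: 107 mod 18 = 17, 107 mod 20 = 7, 107 mod 9 = 8.

x ≡ 107 (mod 180).


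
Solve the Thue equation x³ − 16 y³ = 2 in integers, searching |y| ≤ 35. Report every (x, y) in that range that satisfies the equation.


The equation is x³ - 16y³ = 2. For fixed y, x³ = 16·y³ + 2, so a solution requires the RHS to be a perfect cube.
Strategy: iterate y from -35 to 35, compute RHS = 16·y³ + 2, and check whether it is a (positive or negative) perfect cube.
Check small values of y:
  y = 0: RHS = 2 is not a perfect cube.
  y = 1: RHS = 18 is not a perfect cube.
  y = -1: RHS = -14 is not a perfect cube.
  y = 2: RHS = 130 is not a perfect cube.
  y = -2: RHS = -126 is not a perfect cube.
  y = 3: RHS = 434 is not a perfect cube.
  y = -3: RHS = -430 is not a perfect cube.
Continuing the search up to |y| = 35 finds no solutions either.
No (x, y) in the scanned range satisfies the equation.

No integer solutions with |y| ≤ 35.


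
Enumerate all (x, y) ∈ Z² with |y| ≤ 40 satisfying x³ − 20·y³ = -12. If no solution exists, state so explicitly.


The equation is x³ - 20y³ = -12. For fixed y, x³ = 20·y³ − 12, so a solution requires the RHS to be a perfect cube.
Strategy: iterate y from -40 to 40, compute RHS = 20·y³ − 12, and check whether it is a (positive or negative) perfect cube.
Check small values of y:
  y = 0: RHS = -12 is not a perfect cube.
  y = 1: RHS = 8 = (2)³ ⇒ x = 2 works.
  y = -1: RHS = -32 is not a perfect cube.
  y = 2: RHS = 148 is not a perfect cube.
  y = -2: RHS = -172 is not a perfect cube.
  y = 3: RHS = 528 is not a perfect cube.
  y = -3: RHS = -552 is not a perfect cube.
Continuing the search up to |y| = 40 finds no further solutions beyond those listed.
Collected solutions: (2, 1).

Solutions (with |y| ≤ 40): (2, 1).


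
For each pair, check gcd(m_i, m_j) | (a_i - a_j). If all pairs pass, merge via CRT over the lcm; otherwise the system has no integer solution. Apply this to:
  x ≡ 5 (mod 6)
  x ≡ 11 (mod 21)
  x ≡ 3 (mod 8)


Moduli 6, 21, 8 are not pairwise coprime, so CRT works modulo lcm(m_i) when all pairwise compatibility conditions hold.
Pairwise compatibility: gcd(m_i, m_j) must divide a_i - a_j for every pair.
Merge one congruence at a time:
  Start: x ≡ 5 (mod 6).
  Combine with x ≡ 11 (mod 21): gcd(6, 21) = 3; 11 - 5 = 6, which IS divisible by 3, so compatible.
    Write x = 5 + 6·t and substitute into x ≡ 11 (mod 21): 6·t ≡ 11 − 5 = 6 (mod 21).
    Divide the congruence (and modulus) by g = 3: 2·t ≡ 2 (mod 7).
    The inverse of 2 mod 7 is 4 (since 2·4 = 8 = 1·7 + 1), so t ≡ 4·2 = 8 ≡ 1 (mod 7).
    Then x = 5 + 6·1 = 11, valid modulo lcm(6, 21) = 42: x ≡ 11 (mod 42).
  Combine with x ≡ 3 (mod 8): gcd(42, 8) = 2; 3 - 11 = -8, which IS divisible by 2, so compatible.
    Write x = 11 + 42·t and substitute into x ≡ 3 (mod 8): 42·t ≡ 3 − 11 = -8 (mod 8).
    Divide the congruence (and modulus) by g = 2: 21·t ≡ -4 (mod 4).
    Reduce coefficients mod 4: 1·t ≡ 0 (mod 4).
    So t ≡ 0 (mod 4).
    Then x = 11 + 42·0 = 11, valid modulo lcm(42, 8) = 168: x ≡ 11 (mod 168).
Verify: 11 mod 6 = 5, 11 mod 21 = 11, 11 mod 8 = 3.

x ≡ 11 (mod 168).


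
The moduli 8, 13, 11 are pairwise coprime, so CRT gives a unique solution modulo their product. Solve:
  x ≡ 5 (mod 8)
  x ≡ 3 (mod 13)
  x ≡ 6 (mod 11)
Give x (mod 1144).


Moduli 8, 13, 11 are pairwise coprime; by CRT there is a unique solution modulo M = 8 · 13 · 11 = 1144.
Solve pairwise, accumulating the modulus:
  Start with x ≡ 5 (mod 8).
  Combine with x ≡ 3 (mod 13): since gcd(8, 13) = 1, we get a unique residue mod 104.
    Write x = 5 + 8·t and substitute into x ≡ 3 (mod 13): 8·t ≡ 3 − 5 = -2 (mod 13).
    Reduce coefficients mod 13: 8·t ≡ 11 (mod 13).
    The inverse of 8 mod 13 is 5 (since 8·5 = 40 = 3·13 + 1), so t ≡ 5·11 = 55 ≡ 3 (mod 13).
    Then x = 5 + 8·3 = 29, valid modulo lcm(8, 13) = 104: x ≡ 29 (mod 104).
  Combine with x ≡ 6 (mod 11): since gcd(104, 11) = 1, we get a unique residue mod 1144.
    Write x = 29 + 104·t and substitute into x ≡ 6 (mod 11): 104·t ≡ 6 − 29 = -23 (mod 11).
    Reduce coefficients mod 11: 5·t ≡ 10 (mod 11).
    The inverse of 5 mod 11 is 9 (since 5·9 = 45 = 4·11 + 1), so t ≡ 9·10 = 90 ≡ 2 (mod 11).
    Then x = 29 + 104·2 = 237, valid modulo lcm(104, 11) = 1144: x ≡ 237 (mod 1144).
Verify: 237 mod 8 = 5 ✓, 237 mod 13 = 3 ✓, 237 mod 11 = 6 ✓.

x ≡ 237 (mod 1144).


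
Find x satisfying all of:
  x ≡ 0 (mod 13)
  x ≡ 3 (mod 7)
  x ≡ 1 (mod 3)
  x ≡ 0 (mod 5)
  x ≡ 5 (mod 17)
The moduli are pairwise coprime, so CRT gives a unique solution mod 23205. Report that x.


Product of moduli M = 13 · 7 · 3 · 5 · 17 = 23205.
Merge one congruence at a time:
  Start: x ≡ 0 (mod 13).
  Combine with x ≡ 3 (mod 7); new modulus lcm = 91.
    Write x = 0 + 13·t and substitute into x ≡ 3 (mod 7): 13·t ≡ 3 − 0 = 3 (mod 7).
    Reduce coefficients mod 7: 6·t ≡ 3 (mod 7).
    The inverse of 6 mod 7 is 6 (since 6·6 = 36 = 5·7 + 1), so t ≡ 6·3 = 18 ≡ 4 (mod 7).
    Then x = 0 + 13·4 = 52, valid modulo lcm(13, 7) = 91: x ≡ 52 (mod 91).
  Combine with x ≡ 1 (mod 3); new modulus lcm = 273.
    Write x = 52 + 91·t and substitute into x ≡ 1 (mod 3): 91·t ≡ 1 − 52 = -51 (mod 3).
    Reduce coefficients mod 3: 1·t ≡ 0 (mod 3).
    So t ≡ 0 (mod 3).
    Then x = 52 + 91·0 = 52, valid modulo lcm(91, 3) = 273: x ≡ 52 (mod 273).
  Combine with x ≡ 0 (mod 5); new modulus lcm = 1365.
    Write x = 52 + 273·t and substitute into x ≡ 0 (mod 5): 273·t ≡ 0 − 52 = -52 (mod 5).
    Reduce coefficients mod 5: 3·t ≡ 3 (mod 5).
    The inverse of 3 mod 5 is 2 (since 3·2 = 6 = 1·5 + 1), so t ≡ 2·3 = 6 ≡ 1 (mod 5).
    Then x = 52 + 273·1 = 325, valid modulo lcm(273, 5) = 1365: x ≡ 325 (mod 1365).
  Combine with x ≡ 5 (mod 17); new modulus lcm = 23205.
    Write x = 325 + 1365·t and substitute into x ≡ 5 (mod 17): 1365·t ≡ 5 − 325 = -320 (mod 17).
    Reduce coefficients mod 17: 5·t ≡ 3 (mod 17).
    The inverse of 5 mod 17 is 7 (since 5·7 = 35 = 2·17 + 1), so t ≡ 7·3 = 21 ≡ 4 (mod 17).
    Then x = 325 + 1365·4 = 5785, valid modulo lcm(1365, 17) = 23205: x ≡ 5785 (mod 23205).
Verify against each original: 5785 mod 13 = 0, 5785 mod 7 = 3, 5785 mod 3 = 1, 5785 mod 5 = 0, 5785 mod 17 = 5.

x ≡ 5785 (mod 23205).


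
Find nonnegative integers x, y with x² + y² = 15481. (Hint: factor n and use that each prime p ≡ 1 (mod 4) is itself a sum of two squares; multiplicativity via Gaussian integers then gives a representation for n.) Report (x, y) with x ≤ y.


Step 1: Factor n = 15481 = 113 · 137.
Step 2: Check the mod-4 condition on each prime factor: 113 ≡ 1 (mod 4), exponent 1; 137 ≡ 1 (mod 4), exponent 1.
All primes ≡ 3 (mod 4) appear to even exponent (or don't appear), so by the two-squares theorem n IS expressible as a sum of two squares.
Step 3: Build a representation. Here n = 113 · 137 is a product of primes ≡ 1 (mod 4). Each prime p ≡ 1 (mod 4) is itself a sum of two squares; find a² by testing p − a² for a perfect square:
  113: 113 − 1² = 112, 113 − 2² = 109, 113 − 3² = 104, 113 − 4² = 97, 113 − 5² = 88, 113 − 6² = 77, 113 − 7² = 64 = 8² ⇒ 113 = 7² + 8².
  137: 137 − 1² = 136, 137 − 2² = 133, 137 − 3² = 128, 137 − 4² = 121 = 11² ⇒ 137 = 4² + 11².
  Combine using the Brahmagupta–Fibonacci identity (a² + b²)(c² + d²) = (ac − bd)² + (ad + bc)² = (ac + bd)² + (ad − bc)²:
  113 · 137 = 15481: from (7² + 8²)(4² + 11²), take (7·4 − 8·11, 7·11 + 8·4) = (28 − 88, 77 + 32) = (-60, 109); dropping signs (only squares matter) gives (60, 109); check 60² + 109² = 3600 + 11881 = 15481 ✓.
Step 4: Order so x ≤ y and verify: 60² + 109² = 3600 + 11881 = 15481 = n. ✓

n = 15481 = 60² + 109² (one valid representation with x ≤ y).


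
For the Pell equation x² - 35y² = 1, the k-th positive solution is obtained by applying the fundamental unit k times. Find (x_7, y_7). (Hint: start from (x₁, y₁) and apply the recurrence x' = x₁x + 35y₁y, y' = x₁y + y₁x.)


Step 1: Find the fundamental solution (x₁, y₁) of x² - 35y² = 1.
  Expand √35 as a continued fraction. a₀ = ⌊√35⌋ = 5; iterate m_{k+1} = d_k·a_k − m_k, d_{k+1} = (35 − m_{k+1}²)/d_k, a_{k+1} = ⌊(a₀ + m_{k+1})/d_{k+1}⌋ (starting m₀ = 0, d₀ = 1), with convergents p_k = a_k·p_{k-1} + p_{k-2}, q_k = a_k·q_{k-1} + q_{k-2} (p₋₁ = 1, q₋₁ = 0):
  k = 0: a₀ = 5; p₀/q₀ = 5/1; p₀² − 35·q₀² = 25 − 35 = -10.
  k = 1: m = 5, d = 10, a = ⌊(5 + 5)/10⌋ = 1; p/q = (1·5 + 1)/(1·1 + 0) = 6/1; p² − 35·q² = 36 − 35 = 1.
  The first convergent with p² − 35·q² = 1 gives the fundamental solution (x₁, y₁) = (6, 1).
Step 2: Apply the recurrence (x_{n+1}, y_{n+1}) = (x₁x_n + 35y₁y_n, x₁y_n + y₁x_n) repeatedly.
  From (x_1, y_1) = (6, 1): x_2 = 6·6 + 35·1·1 = 71; y_2 = 6·1 + 1·6 = 12.
  From (x_2, y_2) = (71, 12): x_3 = 6·71 + 35·1·12 = 846; y_3 = 6·12 + 1·71 = 143.
  From (x_3, y_3) = (846, 143): x_4 = 6·846 + 35·1·143 = 10081; y_4 = 6·143 + 1·846 = 1704.
  From (x_4, y_4) = (10081, 1704): x_5 = 6·10081 + 35·1·1704 = 120126; y_5 = 6·1704 + 1·10081 = 20305.
  From (x_5, y_5) = (120126, 20305): x_6 = 6·120126 + 35·1·20305 = 1431431; y_6 = 6·20305 + 1·120126 = 241956.
  From (x_6, y_6) = (1431431, 241956): x_7 = 6·1431431 + 35·1·241956 = 17057046; y_7 = 6·241956 + 1·1431431 = 2883167.
Step 3: Verify x_7² - 35·y_7² = 290942818246116 - 290942818246115 = 1 (should be 1). ✓

(x_1, y_1) = (6, 1); (x_7, y_7) = (17057046, 2883167).


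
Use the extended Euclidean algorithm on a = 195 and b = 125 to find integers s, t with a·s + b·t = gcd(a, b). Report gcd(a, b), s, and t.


Euclidean algorithm on (195, 125) — divide until remainder is 0:
  195 = 1 · 125 + 70
  125 = 1 · 70 + 55
  70 = 1 · 55 + 15
  55 = 3 · 15 + 10
  15 = 1 · 10 + 5
  10 = 2 · 5 + 0
gcd(195, 125) = 5.
Track Bezout coefficients alongside the remainders: start with r₀ = 195 = a·1 + b·0 (s = 1, t = 0) and r₁ = 125 = a·0 + b·1 (s = 0, t = 1); each new remainder r_{k+1} = r_{k-1} − q_k·r_k inherits s_{k+1} = s_{k-1} − q_k·s_k, t_{k+1} = t_{k-1} − q_k·t_k, so r_k = a·s_k + b·t_k at every step:
  q = 1: r = 70, s = 1 − 1·0 = 1, t = 0 − 1·1 = -1  (check: 195·1 + 125·(-1) = 70)
  q = 1: r = 55, s = 0 − 1·1 = -1, t = 1 − 1·(-1) = 2  (check: 195·(-1) + 125·2 = 55)
  q = 1: r = 15, s = 1 − 1·(-1) = 2, t = -1 − 1·2 = -3  (check: 195·2 + 125·(-3) = 15)
  q = 3: r = 10, s = -1 − 3·2 = -7, t = 2 − 3·(-3) = 11  (check: 195·(-7) + 125·11 = 10)
  q = 1: r = 5, s = 2 − 1·(-7) = 9, t = -3 − 1·11 = -14  (check: 195·9 + 125·(-14) = 5)
The row with r = 5 (the gcd) gives the Bezout coefficients s = 9, t = -14.
Result: 195 · (9) + 125 · (-14) = 5.

gcd(195, 125) = 5; s = 9, t = -14 (check: 195·9 + 125·(-14) = 5).


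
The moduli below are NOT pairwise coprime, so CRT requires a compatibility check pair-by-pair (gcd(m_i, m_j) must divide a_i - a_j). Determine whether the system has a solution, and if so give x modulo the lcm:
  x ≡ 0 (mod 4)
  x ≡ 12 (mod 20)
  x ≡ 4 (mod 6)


Moduli 4, 20, 6 are not pairwise coprime, so CRT works modulo lcm(m_i) when all pairwise compatibility conditions hold.
Pairwise compatibility: gcd(m_i, m_j) must divide a_i - a_j for every pair.
Merge one congruence at a time:
  Start: x ≡ 0 (mod 4).
  Combine with x ≡ 12 (mod 20): gcd(4, 20) = 4; 12 - 0 = 12, which IS divisible by 4, so compatible.
    Write x = 0 + 4·t and substitute into x ≡ 12 (mod 20): 4·t ≡ 12 − 0 = 12 (mod 20).
    Divide the congruence (and modulus) by g = 4: 1·t ≡ 3 (mod 5).
    So t ≡ 3 (mod 5).
    Then x = 0 + 4·3 = 12, valid modulo lcm(4, 20) = 20: x ≡ 12 (mod 20).
  Combine with x ≡ 4 (mod 6): gcd(20, 6) = 2; 4 - 12 = -8, which IS divisible by 2, so compatible.
    Write x = 12 + 20·t and substitute into x ≡ 4 (mod 6): 20·t ≡ 4 − 12 = -8 (mod 6).
    Divide the congruence (and modulus) by g = 2: 10·t ≡ -4 (mod 3).
    Reduce coefficients mod 3: 1·t ≡ 2 (mod 3).
    So t ≡ 2 (mod 3).
    Then x = 12 + 20·2 = 52, valid modulo lcm(20, 6) = 60: x ≡ 52 (mod 60).
Verify: 52 mod 4 = 0, 52 mod 20 = 12, 52 mod 6 = 4.

x ≡ 52 (mod 60).


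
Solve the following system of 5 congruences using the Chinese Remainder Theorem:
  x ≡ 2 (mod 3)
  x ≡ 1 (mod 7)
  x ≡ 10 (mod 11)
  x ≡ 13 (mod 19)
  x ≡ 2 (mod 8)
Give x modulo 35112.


Product of moduli M = 3 · 7 · 11 · 19 · 8 = 35112.
Merge one congruence at a time:
  Start: x ≡ 2 (mod 3).
  Combine with x ≡ 1 (mod 7); new modulus lcm = 21.
    Write x = 2 + 3·t and substitute into x ≡ 1 (mod 7): 3·t ≡ 1 − 2 = -1 (mod 7).
    Reduce coefficients mod 7: 3·t ≡ 6 (mod 7).
    The inverse of 3 mod 7 is 5 (since 3·5 = 15 = 2·7 + 1), so t ≡ 5·6 = 30 ≡ 2 (mod 7).
    Then x = 2 + 3·2 = 8, valid modulo lcm(3, 7) = 21: x ≡ 8 (mod 21).
  Combine with x ≡ 10 (mod 11); new modulus lcm = 231.
    Write x = 8 + 21·t and substitute into x ≡ 10 (mod 11): 21·t ≡ 10 − 8 = 2 (mod 11).
    Reduce coefficients mod 11: 10·t ≡ 2 (mod 11).
    The inverse of 10 mod 11 is 10 (since 10·10 = 100 = 9·11 + 1), so t ≡ 10·2 = 20 ≡ 9 (mod 11).
    Then x = 8 + 21·9 = 197, valid modulo lcm(21, 11) = 231: x ≡ 197 (mod 231).
  Combine with x ≡ 13 (mod 19); new modulus lcm = 4389.
    Write x = 197 + 231·t and substitute into x ≡ 13 (mod 19): 231·t ≡ 13 − 197 = -184 (mod 19).
    Reduce coefficients mod 19: 3·t ≡ 6 (mod 19).
    The inverse of 3 mod 19 is 13 (since 3·13 = 39 = 2·19 + 1), so t ≡ 13·6 = 78 ≡ 2 (mod 19).
    Then x = 197 + 231·2 = 659, valid modulo lcm(231, 19) = 4389: x ≡ 659 (mod 4389).
  Combine with x ≡ 2 (mod 8); new modulus lcm = 35112.
    Write x = 659 + 4389·t and substitute into x ≡ 2 (mod 8): 4389·t ≡ 2 − 659 = -657 (mod 8).
    Reduce coefficients mod 8: 5·t ≡ 7 (mod 8).
    The inverse of 5 mod 8 is 5 (since 5·5 = 25 = 3·8 + 1), so t ≡ 5·7 = 35 ≡ 3 (mod 8).
    Then x = 659 + 4389·3 = 13826, valid modulo lcm(4389, 8) = 35112: x ≡ 13826 (mod 35112).
Verify against each original: 13826 mod 3 = 2, 13826 mod 7 = 1, 13826 mod 11 = 10, 13826 mod 19 = 13, 13826 mod 8 = 2.

x ≡ 13826 (mod 35112).
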